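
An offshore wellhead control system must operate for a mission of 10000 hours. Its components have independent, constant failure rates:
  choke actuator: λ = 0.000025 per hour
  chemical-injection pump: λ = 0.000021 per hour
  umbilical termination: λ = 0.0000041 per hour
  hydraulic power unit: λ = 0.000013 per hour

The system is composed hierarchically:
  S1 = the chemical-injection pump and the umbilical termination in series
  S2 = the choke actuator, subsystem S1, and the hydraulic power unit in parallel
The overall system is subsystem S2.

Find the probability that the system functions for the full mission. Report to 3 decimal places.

R(choke actuator) = exp(−0.000025 × 10000) = 0.77880
R(chemical-injection pump) = exp(−0.000021 × 10000) = 0.81058
R(umbilical termination) = exp(−0.0000041 × 10000) = 0.95983
R(hydraulic power unit) = exp(−0.000013 × 10000) = 0.87810
Series (chemical-injection pump and umbilical termination): 0.81058 × 0.95983 = 0.77802
Parallel (choke actuator, [0.77802], and hydraulic power unit): 1 − (1 − 0.77880)(1 − 0.77802)(1 − 0.87810) = 0.994

0.994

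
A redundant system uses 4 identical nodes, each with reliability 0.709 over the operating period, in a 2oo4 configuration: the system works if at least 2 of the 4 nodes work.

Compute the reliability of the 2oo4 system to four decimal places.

0.9229

R = Σ_{i=2}^{4} C(4,i) p^i (1−p)^{4−i} with p = 0.709
C(4,2)·0.709^2·0.291^2 = 0.255405
C(4,3)·0.709^3·0.291^1 = 0.414851
C(4,4)·0.709^4·0.291^0 = 0.252688
Sum = 0.9229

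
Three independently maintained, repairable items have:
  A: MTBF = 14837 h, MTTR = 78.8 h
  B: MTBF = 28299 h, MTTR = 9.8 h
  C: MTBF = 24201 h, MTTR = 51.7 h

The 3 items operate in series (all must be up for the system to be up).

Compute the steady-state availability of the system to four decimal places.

A(A) = MTBF/(MTBF+MTTR) = 14837/(14837+78.8) = 0.994717
A(B) = MTBF/(MTBF+MTTR) = 28299/(28299+9.8) = 0.999654
A(C) = MTBF/(MTBF+MTTR) = 24201/(24201+51.7) = 0.997868
Series availability: 0.994717 × 0.999654 × 0.997868 = 0.9923

0.9923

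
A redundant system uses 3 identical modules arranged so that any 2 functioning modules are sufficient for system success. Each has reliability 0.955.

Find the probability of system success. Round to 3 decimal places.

R = Σ_{i=2}^{3} C(3,i) p^i (1−p)^{3−i} with p = 0.955
C(3,2)·0.955^2·0.045^1 = 0.12312
C(3,3)·0.955^3·0.045^0 = 0.87098
Sum = 0.994

0.994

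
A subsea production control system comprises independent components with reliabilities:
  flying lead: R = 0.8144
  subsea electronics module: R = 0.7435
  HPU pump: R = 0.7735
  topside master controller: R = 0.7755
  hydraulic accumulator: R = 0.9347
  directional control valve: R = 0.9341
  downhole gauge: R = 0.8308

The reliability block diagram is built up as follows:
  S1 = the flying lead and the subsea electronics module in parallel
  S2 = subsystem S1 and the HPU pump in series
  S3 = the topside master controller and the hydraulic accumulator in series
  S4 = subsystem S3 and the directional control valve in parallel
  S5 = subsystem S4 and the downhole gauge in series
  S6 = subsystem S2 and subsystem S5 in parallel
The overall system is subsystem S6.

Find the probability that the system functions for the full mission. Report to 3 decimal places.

0.951

Parallel (flying lead and subsea electronics module): 1 − (1 − 0.81440)(1 − 0.74350) = 0.95239
Series ([0.95239] and HPU pump): 0.95239 × 0.77350 = 0.73667
Series (topside master controller and hydraulic accumulator): 0.77550 × 0.93470 = 0.72486
Parallel ([0.72486] and directional control valve): 1 − (1 − 0.72486)(1 − 0.93410) = 0.98187
Series ([0.98187] and downhole gauge): 0.98187 × 0.83080 = 0.81574
Parallel ([0.73667] and [0.81574]): 1 − (1 − 0.73667)(1 − 0.81574) = 0.951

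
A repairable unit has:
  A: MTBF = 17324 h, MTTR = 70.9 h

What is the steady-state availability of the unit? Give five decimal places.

A(A) = MTBF/(MTBF+MTTR) = 17324/(17324+70.9) = 0.99592

0.99592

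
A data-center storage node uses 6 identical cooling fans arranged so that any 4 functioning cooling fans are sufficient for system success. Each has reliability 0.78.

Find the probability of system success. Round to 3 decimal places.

0.875

R = Σ_{i=4}^{6} C(6,i) p^i (1−p)^{6−i} with p = 0.78
C(6,4)·0.78^4·0.22^2 = 0.26873
C(6,5)·0.78^5·0.22^1 = 0.38111
C(6,6)·0.78^6·0.22^0 = 0.22520
Sum = 0.875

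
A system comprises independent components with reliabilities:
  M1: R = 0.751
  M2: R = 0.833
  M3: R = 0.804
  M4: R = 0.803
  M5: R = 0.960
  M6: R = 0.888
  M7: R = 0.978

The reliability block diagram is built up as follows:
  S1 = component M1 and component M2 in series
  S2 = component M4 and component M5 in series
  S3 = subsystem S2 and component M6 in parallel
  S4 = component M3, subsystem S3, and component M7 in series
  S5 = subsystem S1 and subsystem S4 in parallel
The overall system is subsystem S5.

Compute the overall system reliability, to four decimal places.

Series (M1 and M2): 0.751000 × 0.833000 = 0.625583
Series (M4 and M5): 0.803000 × 0.960000 = 0.770880
Parallel ([0.770880] and M6): 1 − (1 − 0.770880)(1 − 0.888000) = 0.974339
Series (M3, [0.974339], and M7): 0.804000 × 0.974339 × 0.978000 = 0.766134
Parallel ([0.625583] and [0.766134]): 1 − (1 − 0.625583)(1 − 0.766134) = 0.9124

0.9124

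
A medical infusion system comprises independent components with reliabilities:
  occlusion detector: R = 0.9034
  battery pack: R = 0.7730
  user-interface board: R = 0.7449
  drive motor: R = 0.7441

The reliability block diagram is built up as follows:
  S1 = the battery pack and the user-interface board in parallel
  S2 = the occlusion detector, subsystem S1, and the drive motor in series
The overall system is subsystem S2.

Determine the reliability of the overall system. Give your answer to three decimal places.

0.633

Parallel (battery pack and user-interface board): 1 − (1 − 0.77300)(1 − 0.74490) = 0.94209
Series (occlusion detector, [0.94209], and drive motor): 0.90340 × 0.94209 × 0.74410 = 0.633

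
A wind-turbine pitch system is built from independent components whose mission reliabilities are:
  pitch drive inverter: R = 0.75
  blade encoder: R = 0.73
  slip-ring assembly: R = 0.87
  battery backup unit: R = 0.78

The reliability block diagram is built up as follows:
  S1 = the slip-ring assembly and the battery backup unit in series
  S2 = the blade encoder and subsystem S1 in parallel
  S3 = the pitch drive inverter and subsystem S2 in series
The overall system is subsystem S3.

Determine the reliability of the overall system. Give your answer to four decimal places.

0.6849

Series (slip-ring assembly and battery backup unit): 0.870000 × 0.780000 = 0.678600
Parallel (blade encoder and [0.678600]): 1 − (1 − 0.730000)(1 − 0.678600) = 0.913222
Series (pitch drive inverter and [0.913222]): 0.750000 × 0.913222 = 0.6849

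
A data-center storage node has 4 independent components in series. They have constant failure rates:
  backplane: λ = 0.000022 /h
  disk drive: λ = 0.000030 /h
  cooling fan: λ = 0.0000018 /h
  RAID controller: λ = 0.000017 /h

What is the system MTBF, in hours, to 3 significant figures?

14100

Series of exponential components: λ_sys = Σ λ_i
λ_sys = 0.000022 + 0.000030 + 0.0000018 + 0.000017 = 7.0800e-05 /h
MTBF = 1 / λ_sys = 14100 h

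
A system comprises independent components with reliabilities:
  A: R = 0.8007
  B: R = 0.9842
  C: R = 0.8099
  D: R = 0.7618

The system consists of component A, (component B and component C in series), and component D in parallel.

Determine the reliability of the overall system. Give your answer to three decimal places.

0.990

Series (B and C): 0.98420 × 0.80990 = 0.79710
Parallel (A, [0.79710], and D): 1 − (1 − 0.80070)(1 − 0.79710)(1 − 0.76180) = 0.990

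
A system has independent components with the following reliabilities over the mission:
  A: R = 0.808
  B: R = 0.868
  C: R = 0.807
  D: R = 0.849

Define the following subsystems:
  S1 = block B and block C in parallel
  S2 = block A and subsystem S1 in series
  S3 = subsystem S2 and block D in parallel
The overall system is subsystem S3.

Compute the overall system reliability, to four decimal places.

Parallel (B and C): 1 − (1 − 0.868000)(1 − 0.807000) = 0.974524
Series (A and [0.974524]): 0.808000 × 0.974524 = 0.787415
Parallel ([0.787415] and D): 1 − (1 − 0.787415)(1 − 0.849000) = 0.9679

0.9679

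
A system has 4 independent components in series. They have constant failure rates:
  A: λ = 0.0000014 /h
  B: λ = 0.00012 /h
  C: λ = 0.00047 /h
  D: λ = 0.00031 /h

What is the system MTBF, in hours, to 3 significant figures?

1110

Series of exponential components: λ_sys = Σ λ_i
λ_sys = 0.0000014 + 0.00012 + 0.00047 + 0.00031 = 9.0140e-04 /h
MTBF = 1 / λ_sys = 1110 h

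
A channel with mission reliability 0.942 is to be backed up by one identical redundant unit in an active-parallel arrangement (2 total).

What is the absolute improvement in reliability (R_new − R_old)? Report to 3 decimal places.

R_before = 0.942
R_after = 1 − (1 − 0.942)^2 = 0.997
ΔR = 0.997 − 0.942 = 0.055

0.055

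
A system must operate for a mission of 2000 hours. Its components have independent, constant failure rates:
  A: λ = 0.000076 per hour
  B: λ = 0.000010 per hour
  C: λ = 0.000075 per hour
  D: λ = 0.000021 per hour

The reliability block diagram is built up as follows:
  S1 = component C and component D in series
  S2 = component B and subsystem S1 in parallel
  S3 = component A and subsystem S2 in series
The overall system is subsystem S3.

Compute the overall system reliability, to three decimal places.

0.856

R(A) = exp(−0.000076 × 2000) = 0.85899
R(B) = exp(−0.000010 × 2000) = 0.98020
R(C) = exp(−0.000075 × 2000) = 0.86071
R(D) = exp(−0.000021 × 2000) = 0.95887
Series (C and D): 0.86071 × 0.95887 = 0.82531
Parallel (B and [0.82531]): 1 − (1 − 0.98020)(1 − 0.82531) = 0.99654
Series (A and [0.99654]): 0.85899 × 0.99654 = 0.856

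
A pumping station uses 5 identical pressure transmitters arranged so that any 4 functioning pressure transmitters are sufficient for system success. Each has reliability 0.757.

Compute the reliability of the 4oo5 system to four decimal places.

R = Σ_{i=4}^{5} C(5,i) p^i (1−p)^{5−i} with p = 0.757
C(5,4)·0.757^4·0.243^1 = 0.398988
C(5,5)·0.757^5·0.243^0 = 0.248588
Sum = 0.6476

0.6476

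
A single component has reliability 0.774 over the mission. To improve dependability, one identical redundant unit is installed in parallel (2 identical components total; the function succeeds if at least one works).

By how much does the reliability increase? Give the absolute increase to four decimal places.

0.1749

R_before = 0.774
R_after = 1 − (1 − 0.774)^2 = 0.9489
ΔR = 0.9489 − 0.774 = 0.1749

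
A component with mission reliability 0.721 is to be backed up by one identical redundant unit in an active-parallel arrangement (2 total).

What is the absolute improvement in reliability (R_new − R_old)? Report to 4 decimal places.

0.2012

R_before = 0.721
R_after = 1 − (1 − 0.721)^2 = 0.9222
ΔR = 0.9222 − 0.721 = 0.2012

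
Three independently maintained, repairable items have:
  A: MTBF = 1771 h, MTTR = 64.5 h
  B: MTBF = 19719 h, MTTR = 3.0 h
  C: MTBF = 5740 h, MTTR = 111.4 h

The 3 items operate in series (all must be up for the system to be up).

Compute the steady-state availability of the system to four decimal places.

0.9463

A(A) = MTBF/(MTBF+MTTR) = 1771/(1771+64.5) = 0.964860
A(B) = MTBF/(MTBF+MTTR) = 19719/(19719+3.0) = 0.999848
A(C) = MTBF/(MTBF+MTTR) = 5740/(5740+111.4) = 0.980962
Series availability: 0.964860 × 0.999848 × 0.980962 = 0.9463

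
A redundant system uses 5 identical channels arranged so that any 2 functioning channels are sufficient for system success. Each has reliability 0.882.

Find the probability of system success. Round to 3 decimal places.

0.999

R = Σ_{i=2}^{5} C(5,i) p^i (1−p)^{5−i} with p = 0.882
C(5,2)·0.882^2·0.118^3 = 0.01278
C(5,3)·0.882^3·0.118^2 = 0.09554
C(5,4)·0.882^4·0.118^1 = 0.35705
C(5,5)·0.882^5·0.118^0 = 0.53376
Sum = 0.999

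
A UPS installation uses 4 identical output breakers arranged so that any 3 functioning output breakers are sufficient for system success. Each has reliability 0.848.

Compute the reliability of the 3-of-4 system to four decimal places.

R = Σ_{i=3}^{4} C(4,i) p^i (1−p)^{4−i} with p = 0.848
C(4,3)·0.848^3·0.152^1 = 0.370759
C(4,4)·0.848^4·0.152^0 = 0.517111
Sum = 0.8879

0.8879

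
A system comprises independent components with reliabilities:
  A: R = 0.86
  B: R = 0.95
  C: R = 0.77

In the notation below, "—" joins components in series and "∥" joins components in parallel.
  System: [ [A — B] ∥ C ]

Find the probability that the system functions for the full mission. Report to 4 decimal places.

0.9579

Series (A and B): 0.860000 × 0.950000 = 0.817000
Parallel ([0.817000] and C): 1 − (1 − 0.817000)(1 − 0.770000) = 0.9579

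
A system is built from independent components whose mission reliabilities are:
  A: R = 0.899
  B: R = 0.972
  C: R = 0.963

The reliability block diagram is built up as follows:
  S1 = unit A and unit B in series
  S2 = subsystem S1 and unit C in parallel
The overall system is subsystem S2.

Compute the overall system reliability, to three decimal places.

0.995

Series (A and B): 0.89900 × 0.97200 = 0.87383
Parallel ([0.87383] and C): 1 − (1 − 0.87383)(1 − 0.96300) = 0.995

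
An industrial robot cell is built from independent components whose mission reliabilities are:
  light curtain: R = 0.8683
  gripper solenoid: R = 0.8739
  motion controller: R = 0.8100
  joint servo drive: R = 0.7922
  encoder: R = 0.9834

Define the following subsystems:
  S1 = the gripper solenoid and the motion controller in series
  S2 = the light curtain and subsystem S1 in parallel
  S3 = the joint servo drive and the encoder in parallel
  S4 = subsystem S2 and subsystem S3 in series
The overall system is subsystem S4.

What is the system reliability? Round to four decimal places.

Series (gripper solenoid and motion controller): 0.873900 × 0.810000 = 0.707859
Parallel (light curtain and [0.707859]): 1 − (1 − 0.868300)(1 − 0.707859) = 0.961525
Parallel (joint servo drive and encoder): 1 − (1 − 0.792200)(1 − 0.983400) = 0.996551
Series ([0.961525] and [0.996551]): 0.961525 × 0.996551 = 0.9582

0.9582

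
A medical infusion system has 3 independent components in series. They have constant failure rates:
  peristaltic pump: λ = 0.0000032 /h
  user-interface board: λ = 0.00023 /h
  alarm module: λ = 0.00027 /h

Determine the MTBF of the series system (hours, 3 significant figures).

1990

Series of exponential components: λ_sys = Σ λ_i
λ_sys = 0.0000032 + 0.00023 + 0.00027 = 5.0320e-04 /h
MTBF = 1 / λ_sys = 1990 h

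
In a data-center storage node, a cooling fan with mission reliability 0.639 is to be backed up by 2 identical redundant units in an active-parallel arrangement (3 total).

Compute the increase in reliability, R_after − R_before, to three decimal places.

0.314

R_before = 0.639
R_after = 1 − (1 − 0.639)^3 = 0.953
ΔR = 0.953 − 0.639 = 0.314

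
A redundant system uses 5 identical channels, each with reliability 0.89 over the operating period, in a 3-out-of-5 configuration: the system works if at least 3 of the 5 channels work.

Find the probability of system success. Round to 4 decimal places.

R = Σ_{i=3}^{5} C(5,i) p^i (1−p)^{5−i} with p = 0.89
C(5,3)·0.89^3·0.11^2 = 0.085301
C(5,4)·0.89^4·0.11^1 = 0.345082
C(5,5)·0.89^5·0.11^0 = 0.558406
Sum = 0.9888

0.9888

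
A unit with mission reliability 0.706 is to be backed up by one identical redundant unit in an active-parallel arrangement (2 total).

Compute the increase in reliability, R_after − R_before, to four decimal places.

R_before = 0.706
R_after = 1 − (1 − 0.706)^2 = 0.9136
ΔR = 0.9136 − 0.706 = 0.2076

0.2076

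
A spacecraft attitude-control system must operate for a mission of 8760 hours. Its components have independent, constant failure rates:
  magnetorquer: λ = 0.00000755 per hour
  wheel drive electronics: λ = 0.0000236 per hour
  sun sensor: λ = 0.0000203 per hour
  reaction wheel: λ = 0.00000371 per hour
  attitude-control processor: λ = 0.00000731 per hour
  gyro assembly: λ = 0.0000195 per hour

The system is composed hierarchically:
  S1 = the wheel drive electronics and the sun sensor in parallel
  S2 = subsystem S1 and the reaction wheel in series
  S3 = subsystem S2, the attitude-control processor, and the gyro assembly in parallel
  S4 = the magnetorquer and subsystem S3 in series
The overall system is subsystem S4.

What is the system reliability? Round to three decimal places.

R(magnetorquer) = exp(−0.00000755 × 8760) = 0.93600
R(wheel drive electronics) = exp(−0.0000236 × 8760) = 0.81323
R(sun sensor) = exp(−0.0000203 × 8760) = 0.83709
R(reaction wheel) = exp(−0.00000371 × 8760) = 0.96802
R(attitude-control processor) = exp(−0.00000731 × 8760) = 0.93797
R(gyro assembly) = exp(−0.0000195 × 8760) = 0.84297
Parallel (wheel drive electronics and sun sensor): 1 − (1 − 0.81323)(1 − 0.83709) = 0.96957
Series ([0.96957] and reaction wheel): 0.96957 × 0.96802 = 0.93856
Parallel ([0.93856], attitude-control processor, and gyro assembly): 1 − (1 − 0.93856)(1 − 0.93797)(1 − 0.84297) = 0.99940
Series (magnetorquer and [0.99940]): 0.93600 × 0.99940 = 0.935

0.935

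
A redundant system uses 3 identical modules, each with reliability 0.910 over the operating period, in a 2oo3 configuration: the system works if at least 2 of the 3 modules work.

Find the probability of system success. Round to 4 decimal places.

0.9772

R = Σ_{i=2}^{3} C(3,i) p^i (1−p)^{3−i} with p = 0.910
C(3,2)·0.910^2·0.090^1 = 0.223587
C(3,3)·0.910^3·0.090^0 = 0.753571
Sum = 0.9772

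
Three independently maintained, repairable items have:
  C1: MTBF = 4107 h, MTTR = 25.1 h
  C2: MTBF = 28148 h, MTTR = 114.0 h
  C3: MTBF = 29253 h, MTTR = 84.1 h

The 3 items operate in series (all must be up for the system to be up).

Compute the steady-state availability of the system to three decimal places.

A(C1) = MTBF/(MTBF+MTTR) = 4107/(4107+25.1) = 0.993926
A(C2) = MTBF/(MTBF+MTTR) = 28148/(28148+114.0) = 0.995966
A(C3) = MTBF/(MTBF+MTTR) = 29253/(29253+84.1) = 0.997133
Series availability: 0.993926 × 0.995966 × 0.997133 = 0.987

0.987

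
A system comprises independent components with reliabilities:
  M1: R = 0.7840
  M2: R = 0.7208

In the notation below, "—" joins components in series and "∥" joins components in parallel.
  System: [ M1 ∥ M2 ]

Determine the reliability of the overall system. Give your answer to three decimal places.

0.940

Parallel (M1 and M2): 1 − (1 − 0.78400)(1 − 0.72080) = 0.940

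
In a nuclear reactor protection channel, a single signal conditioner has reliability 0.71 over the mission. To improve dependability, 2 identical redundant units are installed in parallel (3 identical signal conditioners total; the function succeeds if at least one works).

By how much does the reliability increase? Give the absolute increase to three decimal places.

0.266

R_before = 0.71
R_after = 1 − (1 − 0.71)^3 = 0.976
ΔR = 0.976 − 0.71 = 0.266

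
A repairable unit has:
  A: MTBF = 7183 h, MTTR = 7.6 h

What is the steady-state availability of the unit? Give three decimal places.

A(A) = MTBF/(MTBF+MTTR) = 7183/(7183+7.6) = 0.999

0.999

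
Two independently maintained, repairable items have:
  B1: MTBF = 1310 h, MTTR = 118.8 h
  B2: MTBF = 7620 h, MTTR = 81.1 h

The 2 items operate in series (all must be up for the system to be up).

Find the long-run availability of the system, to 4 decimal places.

A(B1) = MTBF/(MTBF+MTTR) = 1310/(1310+118.8) = 0.916853
A(B2) = MTBF/(MTBF+MTTR) = 7620/(7620+81.1) = 0.989469
Series availability: 0.916853 × 0.989469 = 0.9072

0.9072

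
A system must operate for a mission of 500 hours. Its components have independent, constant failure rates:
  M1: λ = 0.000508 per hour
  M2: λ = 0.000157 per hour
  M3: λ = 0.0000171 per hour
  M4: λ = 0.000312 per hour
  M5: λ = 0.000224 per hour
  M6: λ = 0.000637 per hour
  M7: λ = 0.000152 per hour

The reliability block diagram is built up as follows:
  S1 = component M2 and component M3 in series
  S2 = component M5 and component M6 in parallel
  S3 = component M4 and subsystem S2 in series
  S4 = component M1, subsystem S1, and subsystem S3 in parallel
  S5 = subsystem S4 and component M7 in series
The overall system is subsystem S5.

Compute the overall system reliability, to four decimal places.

0.9239

R(M1) = exp(−0.000508 × 500) = 0.775692
R(M2) = exp(−0.000157 × 500) = 0.924502
R(M3) = exp(−0.0000171 × 500) = 0.991486
R(M4) = exp(−0.000312 × 500) = 0.855559
R(M5) = exp(−0.000224 × 500) = 0.894044
R(M6) = exp(−0.000637 × 500) = 0.727239
R(M7) = exp(−0.000152 × 500) = 0.926816
Series (M2 and M3): 0.924502 × 0.991486 = 0.916631
Parallel (M5 and M6): 1 − (1 − 0.894044)(1 − 0.727239) = 0.971099
Series (M4 and [0.971099]): 0.855559 × 0.971099 = 0.830832
Parallel (M1, [0.916631], and [0.830832]): 1 − (1 − 0.775692)(1 − 0.916631)(1 − 0.830832) = 0.996837
Series ([0.996837] and M7): 0.996837 × 0.926816 = 0.9239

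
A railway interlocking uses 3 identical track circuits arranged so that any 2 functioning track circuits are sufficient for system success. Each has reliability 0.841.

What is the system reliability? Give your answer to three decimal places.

R = Σ_{i=2}^{3} C(3,i) p^i (1−p)^{3−i} with p = 0.841
C(3,2)·0.841^2·0.159^1 = 0.33737
C(3,3)·0.841^3·0.159^0 = 0.59482
Sum = 0.932

0.932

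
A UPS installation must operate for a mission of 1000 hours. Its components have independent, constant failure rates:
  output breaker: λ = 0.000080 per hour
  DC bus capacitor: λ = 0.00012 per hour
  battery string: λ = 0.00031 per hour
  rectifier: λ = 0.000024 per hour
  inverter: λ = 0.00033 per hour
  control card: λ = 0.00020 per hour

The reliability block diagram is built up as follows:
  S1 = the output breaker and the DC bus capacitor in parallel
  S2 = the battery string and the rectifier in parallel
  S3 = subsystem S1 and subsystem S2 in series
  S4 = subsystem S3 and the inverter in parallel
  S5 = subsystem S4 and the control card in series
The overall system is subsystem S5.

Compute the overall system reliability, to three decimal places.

0.815

R(output breaker) = exp(−0.000080 × 1000) = 0.92312
R(DC bus capacitor) = exp(−0.00012 × 1000) = 0.88692
R(battery string) = exp(−0.00031 × 1000) = 0.73345
R(rectifier) = exp(−0.000024 × 1000) = 0.97629
R(inverter) = exp(−0.00033 × 1000) = 0.71892
R(control card) = exp(−0.00020 × 1000) = 0.81873
Parallel (output breaker and DC bus capacitor): 1 − (1 − 0.92312)(1 − 0.88692) = 0.99131
Parallel (battery string and rectifier): 1 − (1 − 0.73345)(1 − 0.97629) = 0.99368
Series ([0.99131] and [0.99368]): 0.99131 × 0.99368 = 0.98504
Parallel ([0.98504] and inverter): 1 − (1 − 0.98504)(1 − 0.71892) = 0.99580
Series ([0.99580] and control card): 0.99580 × 0.81873 = 0.815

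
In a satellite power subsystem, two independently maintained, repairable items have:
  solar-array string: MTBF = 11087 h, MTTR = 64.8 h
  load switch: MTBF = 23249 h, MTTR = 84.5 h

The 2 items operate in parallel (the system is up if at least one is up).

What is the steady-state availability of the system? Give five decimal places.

0.99998

A(solar-array string) = MTBF/(MTBF+MTTR) = 11087/(11087+64.8) = 0.994189
A(load switch) = MTBF/(MTBF+MTTR) = 23249/(23249+84.5) = 0.996379
Parallel availability: 1 − (1 − 0.994189)(1 − 0.996379) = 0.99998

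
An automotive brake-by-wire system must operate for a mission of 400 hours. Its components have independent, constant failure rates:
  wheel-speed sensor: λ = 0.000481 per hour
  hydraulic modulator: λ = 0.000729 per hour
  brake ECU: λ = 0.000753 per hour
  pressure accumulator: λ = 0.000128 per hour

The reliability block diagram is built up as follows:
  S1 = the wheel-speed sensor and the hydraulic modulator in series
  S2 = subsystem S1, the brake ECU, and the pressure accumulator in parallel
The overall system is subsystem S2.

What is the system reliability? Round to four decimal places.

R(wheel-speed sensor) = exp(−0.000481 × 400) = 0.824977
R(hydraulic modulator) = exp(−0.000729 × 400) = 0.747067
R(brake ECU) = exp(−0.000753 × 400) = 0.739930
R(pressure accumulator) = exp(−0.000128 × 400) = 0.950089
Series (wheel-speed sensor and hydraulic modulator): 0.824977 × 0.747067 = 0.616313
Parallel ([0.616313], brake ECU, and pressure accumulator): 1 − (1 − 0.616313)(1 − 0.739930)(1 − 0.950089) = 0.9950

0.9950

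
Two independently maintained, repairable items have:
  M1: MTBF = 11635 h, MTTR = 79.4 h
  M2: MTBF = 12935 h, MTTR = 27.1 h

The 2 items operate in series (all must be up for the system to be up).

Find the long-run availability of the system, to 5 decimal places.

0.99115

A(M1) = MTBF/(MTBF+MTTR) = 11635/(11635+79.4) = 0.993222
A(M2) = MTBF/(MTBF+MTTR) = 12935/(12935+27.1) = 0.997909
Series availability: 0.993222 × 0.997909 = 0.99115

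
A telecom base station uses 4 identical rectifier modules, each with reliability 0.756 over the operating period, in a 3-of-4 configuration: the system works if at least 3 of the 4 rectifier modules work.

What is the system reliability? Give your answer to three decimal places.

0.748

R = Σ_{i=3}^{4} C(4,i) p^i (1−p)^{4−i} with p = 0.756
C(4,3)·0.756^3·0.244^1 = 0.42171
C(4,4)·0.756^4·0.244^0 = 0.32665
Sum = 0.748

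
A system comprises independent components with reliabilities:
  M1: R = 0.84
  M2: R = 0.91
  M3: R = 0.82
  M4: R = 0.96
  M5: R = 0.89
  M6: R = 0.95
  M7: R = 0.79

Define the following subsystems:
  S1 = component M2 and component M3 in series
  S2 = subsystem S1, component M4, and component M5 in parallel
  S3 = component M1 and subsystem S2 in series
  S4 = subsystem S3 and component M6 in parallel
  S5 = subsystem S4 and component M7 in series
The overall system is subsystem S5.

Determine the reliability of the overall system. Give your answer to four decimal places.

Series (M2 and M3): 0.910000 × 0.820000 = 0.746200
Parallel ([0.746200], M4, and M5): 1 − (1 − 0.746200)(1 − 0.960000)(1 − 0.890000) = 0.998883
Series (M1 and [0.998883]): 0.840000 × 0.998883 = 0.839062
Parallel ([0.839062] and M6): 1 − (1 − 0.839062)(1 − 0.950000) = 0.991953
Series ([0.991953] and M7): 0.991953 × 0.790000 = 0.7836

0.7836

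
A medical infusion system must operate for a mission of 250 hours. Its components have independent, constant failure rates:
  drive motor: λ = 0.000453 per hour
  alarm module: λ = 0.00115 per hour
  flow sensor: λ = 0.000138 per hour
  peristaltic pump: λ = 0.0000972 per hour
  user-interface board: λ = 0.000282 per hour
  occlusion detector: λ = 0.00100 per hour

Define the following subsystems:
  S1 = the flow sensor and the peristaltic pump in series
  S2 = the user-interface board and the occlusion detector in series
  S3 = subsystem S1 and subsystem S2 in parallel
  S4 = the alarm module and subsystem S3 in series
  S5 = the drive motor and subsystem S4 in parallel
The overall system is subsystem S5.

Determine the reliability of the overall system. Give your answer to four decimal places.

R(drive motor) = exp(−0.000453 × 250) = 0.892927
R(alarm module) = exp(−0.00115 × 250) = 0.750137
R(flow sensor) = exp(−0.000138 × 250) = 0.966088
R(peristaltic pump) = exp(−0.0000972 × 250) = 0.975993
R(user-interface board) = exp(−0.000282 × 250) = 0.931928
R(occlusion detector) = exp(−0.00100 × 250) = 0.778801
Series (flow sensor and peristaltic pump): 0.966088 × 0.975993 = 0.942895
Series (user-interface board and occlusion detector): 0.931928 × 0.778801 = 0.725786
Parallel ([0.942895] and [0.725786]): 1 − (1 − 0.942895)(1 − 0.725786) = 0.984341
Series (alarm module and [0.984341]): 0.750137 × 0.984341 = 0.738391
Parallel (drive motor and [0.738391]): 1 − (1 − 0.892927)(1 − 0.738391) = 0.9720

0.9720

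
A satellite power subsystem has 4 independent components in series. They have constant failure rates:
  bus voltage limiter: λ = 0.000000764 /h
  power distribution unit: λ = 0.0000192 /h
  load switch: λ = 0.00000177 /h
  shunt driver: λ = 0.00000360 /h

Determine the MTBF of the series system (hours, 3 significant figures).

39500

Series of exponential components: λ_sys = Σ λ_i
λ_sys = 0.000000764 + 0.0000192 + 0.00000177 + 0.00000360 = 2.5334e-05 /h
MTBF = 1 / λ_sys = 39500 h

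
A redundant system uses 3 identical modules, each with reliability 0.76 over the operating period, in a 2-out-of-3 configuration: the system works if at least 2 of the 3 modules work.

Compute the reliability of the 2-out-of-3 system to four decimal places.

R = Σ_{i=2}^{3} C(3,i) p^i (1−p)^{3−i} with p = 0.76
C(3,2)·0.76^2·0.24^1 = 0.415872
C(3,3)·0.76^3·0.24^0 = 0.438976
Sum = 0.8548

0.8548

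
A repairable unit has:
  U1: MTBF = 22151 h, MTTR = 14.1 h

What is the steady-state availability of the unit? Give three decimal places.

0.999

A(U1) = MTBF/(MTBF+MTTR) = 22151/(22151+14.1) = 0.999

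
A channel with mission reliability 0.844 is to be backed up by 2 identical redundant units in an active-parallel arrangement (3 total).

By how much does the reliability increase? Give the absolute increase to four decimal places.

0.1522

R_before = 0.844
R_after = 1 − (1 − 0.844)^3 = 0.9962
ΔR = 0.9962 − 0.844 = 0.1522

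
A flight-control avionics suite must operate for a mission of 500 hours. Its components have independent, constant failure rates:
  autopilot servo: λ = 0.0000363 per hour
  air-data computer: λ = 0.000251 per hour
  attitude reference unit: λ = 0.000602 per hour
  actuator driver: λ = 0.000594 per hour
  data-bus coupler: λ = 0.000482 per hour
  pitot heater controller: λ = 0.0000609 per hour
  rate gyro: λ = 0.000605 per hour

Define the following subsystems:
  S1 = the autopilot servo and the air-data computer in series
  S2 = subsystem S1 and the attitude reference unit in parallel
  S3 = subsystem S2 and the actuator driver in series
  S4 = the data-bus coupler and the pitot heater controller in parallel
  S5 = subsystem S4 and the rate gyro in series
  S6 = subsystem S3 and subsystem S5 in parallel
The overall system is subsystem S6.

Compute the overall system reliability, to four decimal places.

R(autopilot servo) = exp(−0.0000363 × 500) = 0.982014
R(air-data computer) = exp(−0.000251 × 500) = 0.882056
R(attitude reference unit) = exp(−0.000602 × 500) = 0.740078
R(actuator driver) = exp(−0.000594 × 500) = 0.743044
R(data-bus coupler) = exp(−0.000482 × 500) = 0.785842
R(pitot heater controller) = exp(−0.0000609 × 500) = 0.970009
R(rate gyro) = exp(−0.000605 × 500) = 0.738968
Series (autopilot servo and air-data computer): 0.982014 × 0.882056 = 0.866191
Parallel ([0.866191] and attitude reference unit): 1 − (1 − 0.866191)(1 − 0.740078) = 0.965220
Series ([0.965220] and actuator driver): 0.965220 × 0.743044 = 0.717201
Parallel (data-bus coupler and pitot heater controller): 1 − (1 − 0.785842)(1 − 0.970009) = 0.993577
Series ([0.993577] and rate gyro): 0.993577 × 0.738968 = 0.734222
Parallel ([0.717201] and [0.734222]): 1 − (1 − 0.717201)(1 − 0.734222) = 0.9248

0.9248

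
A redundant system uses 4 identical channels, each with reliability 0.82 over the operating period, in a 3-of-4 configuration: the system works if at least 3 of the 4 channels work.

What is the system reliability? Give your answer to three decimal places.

R = Σ_{i=3}^{4} C(4,i) p^i (1−p)^{4−i} with p = 0.82
C(4,3)·0.82^3·0.18^1 = 0.39698
C(4,4)·0.82^4·0.18^0 = 0.45212
Sum = 0.849

0.849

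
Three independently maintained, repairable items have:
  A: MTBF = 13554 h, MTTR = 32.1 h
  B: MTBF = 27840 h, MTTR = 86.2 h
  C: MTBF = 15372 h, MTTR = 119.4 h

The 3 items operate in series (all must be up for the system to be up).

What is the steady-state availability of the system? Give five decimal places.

0.98689

A(A) = MTBF/(MTBF+MTTR) = 13554/(13554+32.1) = 0.997637
A(B) = MTBF/(MTBF+MTTR) = 27840/(27840+86.2) = 0.996913
A(C) = MTBF/(MTBF+MTTR) = 15372/(15372+119.4) = 0.992292
Series availability: 0.997637 × 0.996913 × 0.992292 = 0.98689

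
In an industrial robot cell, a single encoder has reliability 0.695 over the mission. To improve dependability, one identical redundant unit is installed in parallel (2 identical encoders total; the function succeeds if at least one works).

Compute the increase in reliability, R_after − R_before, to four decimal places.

R_before = 0.695
R_after = 1 − (1 − 0.695)^2 = 0.9070
ΔR = 0.9070 − 0.695 = 0.2120

0.2120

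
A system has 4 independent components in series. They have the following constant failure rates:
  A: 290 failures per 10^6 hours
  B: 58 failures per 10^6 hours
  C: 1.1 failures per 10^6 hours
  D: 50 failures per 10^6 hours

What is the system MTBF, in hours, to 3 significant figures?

Series of exponential components: λ_sys = Σ λ_i
λ_sys = 0.00029 + 0.000058 + 0.0000011 + 0.000050 = 3.9910e-04 /h
MTBF = 1 / λ_sys = 2510 h

2510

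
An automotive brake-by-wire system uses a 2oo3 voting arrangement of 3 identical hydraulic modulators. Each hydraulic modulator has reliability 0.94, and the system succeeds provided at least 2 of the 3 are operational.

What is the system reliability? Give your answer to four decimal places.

0.9896

R = Σ_{i=2}^{3} C(3,i) p^i (1−p)^{3−i} with p = 0.94
C(3,2)·0.94^2·0.06^1 = 0.159048
C(3,3)·0.94^3·0.06^0 = 0.830584
Sum = 0.9896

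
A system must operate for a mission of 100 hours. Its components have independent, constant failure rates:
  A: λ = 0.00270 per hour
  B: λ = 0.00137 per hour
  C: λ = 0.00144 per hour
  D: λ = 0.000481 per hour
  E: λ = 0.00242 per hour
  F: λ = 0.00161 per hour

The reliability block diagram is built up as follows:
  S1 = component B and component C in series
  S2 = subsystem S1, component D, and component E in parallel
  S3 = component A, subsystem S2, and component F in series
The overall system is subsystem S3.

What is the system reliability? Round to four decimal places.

R(A) = exp(−0.00270 × 100) = 0.763379
R(B) = exp(−0.00137 × 100) = 0.871970
R(C) = exp(−0.00144 × 100) = 0.865888
R(D) = exp(−0.000481 × 100) = 0.953038
R(E) = exp(−0.00242 × 100) = 0.785056
R(F) = exp(−0.00161 × 100) = 0.851292
Series (B and C): 0.871970 × 0.865888 = 0.755028
Parallel ([0.755028], D, and E): 1 − (1 − 0.755028)(1 − 0.953038)(1 − 0.785056) = 0.997527
Series (A, [0.997527], and F): 0.763379 × 0.997527 × 0.851292 = 0.6483

0.6483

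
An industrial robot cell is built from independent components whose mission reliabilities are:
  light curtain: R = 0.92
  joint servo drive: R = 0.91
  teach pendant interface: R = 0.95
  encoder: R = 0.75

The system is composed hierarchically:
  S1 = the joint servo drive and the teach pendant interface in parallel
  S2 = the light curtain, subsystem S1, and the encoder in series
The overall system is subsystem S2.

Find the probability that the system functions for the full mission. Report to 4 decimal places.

Parallel (joint servo drive and teach pendant interface): 1 − (1 − 0.910000)(1 − 0.950000) = 0.995500
Series (light curtain, [0.995500], and encoder): 0.920000 × 0.995500 × 0.750000 = 0.6869

0.6869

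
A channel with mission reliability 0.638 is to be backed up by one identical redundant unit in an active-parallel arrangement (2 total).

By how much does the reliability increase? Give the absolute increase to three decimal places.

0.231

R_before = 0.638
R_after = 1 − (1 − 0.638)^2 = 0.869
ΔR = 0.869 − 0.638 = 0.231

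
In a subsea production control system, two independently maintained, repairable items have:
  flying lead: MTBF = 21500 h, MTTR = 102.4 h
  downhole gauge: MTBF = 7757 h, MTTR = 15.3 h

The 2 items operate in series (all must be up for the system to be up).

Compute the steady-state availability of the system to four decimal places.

0.9933

A(flying lead) = MTBF/(MTBF+MTTR) = 21500/(21500+102.4) = 0.995260
A(downhole gauge) = MTBF/(MTBF+MTTR) = 7757/(7757+15.3) = 0.998031
Series availability: 0.995260 × 0.998031 = 0.9933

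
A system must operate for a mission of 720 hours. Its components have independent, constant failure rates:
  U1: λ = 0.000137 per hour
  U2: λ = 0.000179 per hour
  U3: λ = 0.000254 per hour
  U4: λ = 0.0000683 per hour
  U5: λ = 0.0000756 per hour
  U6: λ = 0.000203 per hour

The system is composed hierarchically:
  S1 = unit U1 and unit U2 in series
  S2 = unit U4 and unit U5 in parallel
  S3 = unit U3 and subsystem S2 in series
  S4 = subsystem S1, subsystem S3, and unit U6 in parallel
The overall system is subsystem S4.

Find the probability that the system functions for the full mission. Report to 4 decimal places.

R(U1) = exp(−0.000137 × 720) = 0.906069
R(U2) = exp(−0.000179 × 720) = 0.879079
R(U3) = exp(−0.000254 × 720) = 0.832868
R(U4) = exp(−0.0000683 × 720) = 0.952014
R(U5) = exp(−0.0000756 × 720) = 0.947023
R(U6) = exp(−0.000203 × 720) = 0.864019
Series (U1 and U2): 0.906069 × 0.879079 = 0.796506
Parallel (U4 and U5): 1 − (1 − 0.952014)(1 − 0.947023) = 0.997458
Series (U3 and [0.997458]): 0.832868 × 0.997458 = 0.830751
Parallel ([0.796506], [0.830751], and U6): 1 − (1 − 0.796506)(1 − 0.830751)(1 − 0.864019) = 0.9953

0.9953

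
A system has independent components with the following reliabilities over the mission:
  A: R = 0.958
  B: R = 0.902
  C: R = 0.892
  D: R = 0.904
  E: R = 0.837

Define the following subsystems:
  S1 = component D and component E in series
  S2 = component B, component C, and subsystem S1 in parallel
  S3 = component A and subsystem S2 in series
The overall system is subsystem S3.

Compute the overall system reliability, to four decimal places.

0.9555

Series (D and E): 0.904000 × 0.837000 = 0.756648
Parallel (B, C, and [0.756648]): 1 − (1 − 0.902000)(1 − 0.892000)(1 − 0.756648) = 0.997424
Series (A and [0.997424]): 0.958000 × 0.997424 = 0.9555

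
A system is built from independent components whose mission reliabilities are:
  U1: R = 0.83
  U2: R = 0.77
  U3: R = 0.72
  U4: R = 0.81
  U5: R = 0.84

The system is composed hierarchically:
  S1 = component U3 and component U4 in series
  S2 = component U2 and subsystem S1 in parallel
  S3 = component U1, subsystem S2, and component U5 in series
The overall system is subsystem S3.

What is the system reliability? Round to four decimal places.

0.6304

Series (U3 and U4): 0.720000 × 0.810000 = 0.583200
Parallel (U2 and [0.583200]): 1 − (1 − 0.770000)(1 − 0.583200) = 0.904136
Series (U1, [0.904136], and U5): 0.830000 × 0.904136 × 0.840000 = 0.6304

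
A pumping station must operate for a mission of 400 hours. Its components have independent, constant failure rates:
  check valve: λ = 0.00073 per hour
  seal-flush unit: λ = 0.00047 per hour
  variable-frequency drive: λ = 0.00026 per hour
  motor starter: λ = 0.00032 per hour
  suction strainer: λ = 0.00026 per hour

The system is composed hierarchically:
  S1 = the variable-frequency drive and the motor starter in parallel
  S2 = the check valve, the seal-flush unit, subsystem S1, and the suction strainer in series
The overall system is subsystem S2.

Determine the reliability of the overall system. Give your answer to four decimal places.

R(check valve) = exp(−0.00073 × 400) = 0.746769
R(seal-flush unit) = exp(−0.00047 × 400) = 0.828615
R(variable-frequency drive) = exp(−0.00026 × 400) = 0.901225
R(motor starter) = exp(−0.00032 × 400) = 0.879853
R(suction strainer) = exp(−0.00026 × 400) = 0.901225
Parallel (variable-frequency drive and motor starter): 1 − (1 − 0.901225)(1 − 0.879853) = 0.988132
Series (check valve, seal-flush unit, [0.988132], and suction strainer): 0.746769 × 0.828615 × 0.988132 × 0.901225 = 0.5510

0.5510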